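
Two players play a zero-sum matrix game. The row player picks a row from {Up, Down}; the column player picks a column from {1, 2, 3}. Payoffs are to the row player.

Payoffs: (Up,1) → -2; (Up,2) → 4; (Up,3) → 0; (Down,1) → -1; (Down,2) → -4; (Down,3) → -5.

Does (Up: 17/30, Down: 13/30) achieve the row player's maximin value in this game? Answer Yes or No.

No

Against 1 this mix gives (17/30)·(-2) + (13/30)·(-1) = -47/30.
Against 2 this mix gives (17/30)·4 + (13/30)·(-4) = 8/15.
Against 3 this mix gives (17/30)·0 + (13/30)·(-5) = -13/6.
The column player will play 3, holding the row player to -13/6. Shifting weight toward the row that does better against 3 would raise this floor (the equalizing mix achieves -5/3 against both 3 and 1), so the proposed strategy is not optimal.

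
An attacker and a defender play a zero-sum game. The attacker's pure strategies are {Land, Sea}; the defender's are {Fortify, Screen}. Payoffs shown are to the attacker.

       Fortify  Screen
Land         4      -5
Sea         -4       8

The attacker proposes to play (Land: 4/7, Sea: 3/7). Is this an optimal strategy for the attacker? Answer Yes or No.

Against Fortify this mix gives (4/7)·4 + (3/7)·(-4) = 4/7.
Against Screen this mix gives (4/7)·(-5) + (3/7)·8 = 4/7.
All of the defender's active replies (Fortify, Screen) yield 4/7, and no column does worse for the attacker. The mix makes the defender indifferent and guarantees 4/7, so it is optimal.

Yes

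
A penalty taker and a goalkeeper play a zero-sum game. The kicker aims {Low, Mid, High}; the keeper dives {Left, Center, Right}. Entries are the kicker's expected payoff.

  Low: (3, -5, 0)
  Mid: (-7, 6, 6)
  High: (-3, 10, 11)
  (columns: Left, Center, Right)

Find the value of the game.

5/7

Row minima: Low → -5, Mid → -7, High → -3; maximin = -3.
Column maxima: Left → 3, Center → 10, Right → 11; minimax = 3.
-3 ≠ 3, so there is no saddle point; optimal play is mixed.
Mid is strictly dominated by High, so the kicker never plays it.
With Mid eliminated, Right is strictly dominated by Center (it gives the kicker strictly more in every remaining row), so the keeper never plays it.
On the remaining 2×2 (Low, High vs Left, Center):
Let the kicker play Low with probability p. Expected payoff against Left: 3p + (-3)(1−p) = 6p − 3; against Center: (-5)p + 10(1−p) = −15p + 10.
Setting these equal: 6p − 3 = −15p + 10 ⇒ 21p = 13 ⇒ p = 13/21, and the value is (6)·(13/21) − 3 = 5/7.
For the keeper: with q = P(Left), equating Low's and High's payoffs gives 8q − 5 = −13q + 10 ⇒ q = 5/7.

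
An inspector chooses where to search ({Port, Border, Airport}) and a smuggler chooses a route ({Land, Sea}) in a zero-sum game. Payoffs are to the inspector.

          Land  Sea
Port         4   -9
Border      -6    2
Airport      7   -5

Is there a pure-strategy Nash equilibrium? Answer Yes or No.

Row minima: Port → -9, Border → -6, Airport → -5; maximin = -5.
Column maxima: Land → 7, Sea → 2; minimax = 2.
-5 ≠ 2, so no pure-strategy equilibrium exists.

No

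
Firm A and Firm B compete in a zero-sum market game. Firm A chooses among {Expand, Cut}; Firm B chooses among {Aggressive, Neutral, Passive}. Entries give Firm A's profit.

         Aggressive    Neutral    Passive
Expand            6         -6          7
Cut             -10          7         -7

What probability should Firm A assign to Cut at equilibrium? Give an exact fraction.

Row minima: Expand → -6, Cut → -10; maximin = -6.
Column maxima: Aggressive → 6, Neutral → 7, Passive → 7; minimax = 6.
-6 ≠ 6, so there is no saddle point; optimal play is mixed.
Passive is strictly dominated by Aggressive (it gives Firm A strictly more in every row), so Firm B never plays it.
On the remaining 2×2 (Expand, Cut vs Aggressive, Neutral):
Let Firm A play Expand with probability p. Expected payoff against Aggressive: 6p + (-10)(1−p) = 16p − 10; against Neutral: (-6)p + 7(1−p) = −13p + 7.
Setting these equal: 16p − 10 = −13p + 7 ⇒ 29p = 17 ⇒ p = 17/29, and the value is (16)·(17/29) − 10 = -18/29.
For Firm B: with q = P(Aggressive), equating Expand's and Cut's payoffs gives 12q − 6 = −17q + 7 ⇒ q = 13/29.

12/29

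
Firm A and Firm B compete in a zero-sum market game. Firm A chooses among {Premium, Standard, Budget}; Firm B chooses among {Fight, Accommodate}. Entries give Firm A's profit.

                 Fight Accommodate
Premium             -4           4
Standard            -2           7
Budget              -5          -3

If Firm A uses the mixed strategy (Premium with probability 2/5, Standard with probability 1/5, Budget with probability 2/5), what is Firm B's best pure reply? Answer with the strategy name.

Fight

If Firm B plays Fight, Firm A's expected payoff is (2/5)·(-4) + (1/5)·(-2) + (2/5)·(-5) = -4.
If Firm B plays Accommodate, Firm A's expected payoff is (2/5)·4 + (1/5)·7 + (2/5)·(-3) = 9/5.
Firm B minimizes Firm A's payoff; the smallest is -4, so the best response is Fight.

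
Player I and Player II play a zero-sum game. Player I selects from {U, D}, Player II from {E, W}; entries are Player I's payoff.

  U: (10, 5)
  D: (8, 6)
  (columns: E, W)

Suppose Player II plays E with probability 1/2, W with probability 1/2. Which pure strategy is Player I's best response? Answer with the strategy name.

U

Expected payoff of U: (1/2)·10 + (1/2)·5 = 15/2.
Expected payoff of D: (1/2)·8 + (1/2)·6 = 7.
The largest is 15/2, so Player I's best response is U.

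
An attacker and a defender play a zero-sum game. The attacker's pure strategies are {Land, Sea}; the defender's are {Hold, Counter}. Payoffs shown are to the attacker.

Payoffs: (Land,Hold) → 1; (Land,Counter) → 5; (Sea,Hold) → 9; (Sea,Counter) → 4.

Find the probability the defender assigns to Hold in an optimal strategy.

Row minima: Land → 1, Sea → 4; maximin = 4.
Column maxima: Hold → 9, Counter → 5; minimax = 5.
4 ≠ 5, so there is no saddle point; optimal play is mixed.
Let the attacker play Land with probability p. Expected payoff against Hold: 1p + 9(1−p) = −8p + 9; against Counter: 5p + 4(1−p) = p + 4.
Setting these equal: −8p + 9 = p + 4 ⇒ −9p = -5 ⇒ p = 5/9, and the value is (-8)·(5/9) + 9 = 41/9.
For the defender: with q = P(Hold), equating Land's and Sea's payoffs gives −4q + 5 = 5q + 4 ⇒ q = 1/9.

1/9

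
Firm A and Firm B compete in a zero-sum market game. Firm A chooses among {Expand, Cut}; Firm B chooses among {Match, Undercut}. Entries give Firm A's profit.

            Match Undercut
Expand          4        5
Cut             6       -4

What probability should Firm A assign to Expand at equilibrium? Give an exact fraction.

Row minima: Expand → 4, Cut → -4; maximin = 4.
Column maxima: Match → 6, Undercut → 5; minimax = 5.
4 ≠ 5, so there is no saddle point; optimal play is mixed.
Let Firm A play Expand with probability p. Expected payoff against Match: 4p + 6(1−p) = −2p + 6; against Undercut: 5p + (-4)(1−p) = 9p − 4.
Setting these equal: −2p + 6 = 9p − 4 ⇒ −11p = -10 ⇒ p = 10/11, and the value is (-2)·(10/11) + 6 = 46/11.
For Firm B: with q = P(Match), equating Expand's and Cut's payoffs gives −q + 5 = 10q − 4 ⇒ q = 9/11.

10/11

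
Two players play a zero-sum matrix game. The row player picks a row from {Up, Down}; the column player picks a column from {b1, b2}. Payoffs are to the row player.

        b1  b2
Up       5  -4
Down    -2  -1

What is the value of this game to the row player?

Row minima: Up → -4, Down → -2; maximin = -2.
Column maxima: b1 → 5, b2 → -1; minimax = -1.
-2 ≠ -1, so there is no saddle point; optimal play is mixed.
Let the row player play Up with probability p. Expected payoff against b1: 5p + (-2)(1−p) = 7p − 2; against b2: (-4)p + (-1)(1−p) = −3p − 1.
Setting these equal: 7p − 2 = −3p − 1 ⇒ 10p = 1 ⇒ p = 1/10, and the value is (7)·(1/10) − 2 = -13/10.
For the column player: with q = P(b1), equating Up's and Down's payoffs gives 9q − 4 = −q − 1 ⇒ q = 3/10.

-13/10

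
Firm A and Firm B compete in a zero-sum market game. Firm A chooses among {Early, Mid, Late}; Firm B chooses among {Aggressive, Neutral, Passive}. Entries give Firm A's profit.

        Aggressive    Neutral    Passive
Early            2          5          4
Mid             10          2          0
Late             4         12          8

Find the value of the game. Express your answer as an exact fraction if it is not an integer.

40/7

Row minima: Early → 2, Mid → 0, Late → 4; maximin = 4.
Column maxima: Aggressive → 10, Neutral → 12, Passive → 8; minimax = 8.
4 ≠ 8, so there is no saddle point; optimal play is mixed.
Early is strictly dominated by Late, so Firm A never plays it.
Neutral is strictly dominated by Passive (it gives Firm A strictly more in every row), so Firm B never plays it.
On the remaining 2×2 (Mid, Late vs Aggressive, Passive):
Let Firm A play Mid with probability p. Expected payoff against Aggressive: 10p + 4(1−p) = 6p + 4; against Passive: 0p + 8(1−p) = −8p + 8.
Setting these equal: 6p + 4 = −8p + 8 ⇒ 14p = 4 ⇒ p = 2/7, and the value is (6)·(2/7) + 4 = 40/7.
For Firm B: with q = P(Aggressive), equating Mid's and Late's payoffs gives 10q = −4q + 8 ⇒ q = 4/7.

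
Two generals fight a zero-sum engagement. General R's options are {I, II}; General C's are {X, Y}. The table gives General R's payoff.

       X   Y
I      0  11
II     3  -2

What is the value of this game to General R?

33/16

Row minima: I → 0, II → -2; maximin = 0.
Column maxima: X → 3, Y → 11; minimax = 3.
0 ≠ 3, so there is no saddle point; optimal play is mixed.
Let General R play I with probability p. Expected payoff against X: 0p + 3(1−p) = −3p + 3; against Y: 11p + (-2)(1−p) = 13p − 2.
Setting these equal: −3p + 3 = 13p − 2 ⇒ −16p = -5 ⇒ p = 5/16, and the value is (-3)·(5/16) + 3 = 33/16.
For General C: with q = P(X), equating I's and II's payoffs gives −11q + 11 = 5q − 2 ⇒ q = 13/16.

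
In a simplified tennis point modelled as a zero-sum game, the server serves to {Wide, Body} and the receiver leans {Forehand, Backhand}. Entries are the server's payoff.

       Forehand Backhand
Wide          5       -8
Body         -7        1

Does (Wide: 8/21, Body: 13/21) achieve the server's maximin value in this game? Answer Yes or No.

Yes

Against Forehand this mix gives (8/21)·5 + (13/21)·(-7) = -17/7.
Against Backhand this mix gives (8/21)·(-8) + (13/21)·1 = -17/7.
All of the receiver's active replies (Forehand, Backhand) yield -17/7, and no column does worse for the server. The mix makes the receiver indifferent and guarantees -17/7, so it is optimal.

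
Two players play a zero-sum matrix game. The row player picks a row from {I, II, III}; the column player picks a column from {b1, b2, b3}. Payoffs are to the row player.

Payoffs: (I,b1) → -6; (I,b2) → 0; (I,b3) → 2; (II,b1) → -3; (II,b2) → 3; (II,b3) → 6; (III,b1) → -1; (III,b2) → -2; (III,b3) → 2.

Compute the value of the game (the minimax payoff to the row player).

-9/7

Row minima: I → -6, II → -3, III → -2; maximin = -2.
Column maxima: b1 → -1, b2 → 3, b3 → 6; minimax = -1.
-2 ≠ -1, so there is no saddle point; optimal play is mixed.
I is strictly dominated by II, so the row player never plays it.
b3 is strictly dominated by b1 (it gives the row player strictly more in every row), so the column player never plays it.
On the remaining 2×2 (II, III vs b1, b2):
Let the row player play II with probability p. Expected payoff against b1: (-3)p + (-1)(1−p) = −2p − 1; against b2: 3p + (-2)(1−p) = 5p − 2.
Setting these equal: −2p − 1 = 5p − 2 ⇒ −7p = -1 ⇒ p = 1/7, and the value is (-2)·(1/7) − 1 = -9/7.
For the column player: with q = P(b1), equating II's and III's payoffs gives −6q + 3 = q − 2 ⇒ q = 5/7.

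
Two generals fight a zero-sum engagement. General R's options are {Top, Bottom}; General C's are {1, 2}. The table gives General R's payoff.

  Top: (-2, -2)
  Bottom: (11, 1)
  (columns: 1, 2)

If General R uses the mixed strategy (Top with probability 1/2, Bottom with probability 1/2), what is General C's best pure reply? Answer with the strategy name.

If General C plays 1, General R's expected payoff is (1/2)·(-2) + (1/2)·11 = 9/2.
If General C plays 2, General R's expected payoff is (1/2)·(-2) + (1/2)·1 = -1/2.
General C minimizes General R's payoff; the smallest is -1/2, so the best response is 2.

2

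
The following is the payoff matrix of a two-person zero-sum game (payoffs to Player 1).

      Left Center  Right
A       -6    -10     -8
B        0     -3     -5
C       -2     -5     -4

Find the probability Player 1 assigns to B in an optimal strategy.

Row minima: A → -10, B → -5, C → -5; maximin = -5.
Column maxima: Left → 0, Center → -3, Right → -4; minimax = -4.
-5 ≠ -4, so there is no saddle point; optimal play is mixed.
A is strictly dominated by B, so Player 1 never plays it.
Left is strictly dominated by Center (it gives Player 1 strictly more in every row), so Player 2 never plays it.
On the remaining 2×2 (B, C vs Center, Right):
Let Player 1 play B with probability p. Expected payoff against Center: (-3)p + (-5)(1−p) = 2p − 5; against Right: (-5)p + (-4)(1−p) = −p − 4.
Setting these equal: 2p − 5 = −p − 4 ⇒ 3p = 1 ⇒ p = 1/3, and the value is (2)·(1/3) − 5 = -13/3.
For Player 2: with q = P(Center), equating B's and C's payoffs gives 2q − 5 = −q − 4 ⇒ q = 1/3.

1/3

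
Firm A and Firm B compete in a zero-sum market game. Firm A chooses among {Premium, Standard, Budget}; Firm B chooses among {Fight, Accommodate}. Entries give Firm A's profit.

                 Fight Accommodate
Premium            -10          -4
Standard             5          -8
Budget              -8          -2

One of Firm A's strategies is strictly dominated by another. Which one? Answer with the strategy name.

Budget gives a strictly higher payoff than Premium against every column: -8 > -10, -2 > -4.
So Premium is strictly dominated and Firm A never plays it.

Premium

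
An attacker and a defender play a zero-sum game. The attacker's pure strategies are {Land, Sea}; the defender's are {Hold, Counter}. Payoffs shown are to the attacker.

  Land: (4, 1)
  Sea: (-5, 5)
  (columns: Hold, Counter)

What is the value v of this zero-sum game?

Row minima: Land → 1, Sea → -5; maximin = 1.
Column maxima: Hold → 4, Counter → 5; minimax = 4.
1 ≠ 4, so there is no saddle point; optimal play is mixed.
Let the attacker play Land with probability p. Expected payoff against Hold: 4p + (-5)(1−p) = 9p − 5; against Counter: 1p + 5(1−p) = −4p + 5.
Setting these equal: 9p − 5 = −4p + 5 ⇒ 13p = 10 ⇒ p = 10/13, and the value is (9)·(10/13) − 5 = 25/13.
For the defender: with q = P(Hold), equating Land's and Sea's payoffs gives 3q + 1 = −10q + 5 ⇒ q = 4/13.

25/13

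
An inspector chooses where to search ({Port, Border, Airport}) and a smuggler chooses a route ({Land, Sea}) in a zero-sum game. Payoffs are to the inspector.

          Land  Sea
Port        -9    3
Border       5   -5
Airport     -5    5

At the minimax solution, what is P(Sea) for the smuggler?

1/2

Row minima: Port → -9, Border → -5, Airport → -5; maximin = -5.
Column maxima: Land → 5, Sea → 5; minimax = 5.
-5 ≠ 5, so there is no saddle point; optimal play is mixed.
Port is strictly dominated by Airport, so the inspector never plays it.
On the remaining 2×2 (Border, Airport vs Land, Sea):
Let the inspector play Border with probability p. Expected payoff against Land: 5p + (-5)(1−p) = 10p − 5; against Sea: (-5)p + 5(1−p) = −10p + 5.
Setting these equal: 10p − 5 = −10p + 5 ⇒ 20p = 10 ⇒ p = 1/2, and the value is (10)·(1/2) − 5 = 0.
For the smuggler: with q = P(Land), equating Border's and Airport's payoffs gives 10q − 5 = −10q + 5 ⇒ q = 1/2.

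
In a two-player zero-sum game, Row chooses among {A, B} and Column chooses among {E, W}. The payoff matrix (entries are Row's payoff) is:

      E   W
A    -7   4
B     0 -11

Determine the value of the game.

-7/2

Row minima: A → -7, B → -11; maximin = -7.
Column maxima: E → 0, W → 4; minimax = 0.
-7 ≠ 0, so there is no saddle point; optimal play is mixed.
Let Row play A with probability p. Expected payoff against E: (-7)p + 0(1−p) = −7p; against W: 4p + (-11)(1−p) = 15p − 11.
Setting these equal: −7p = 15p − 11 ⇒ −22p = -11 ⇒ p = 1/2, and the value is (-7)·(1/2) = -7/2.
For Column: with q = P(E), equating A's and B's payoffs gives −11q + 4 = 11q − 11 ⇒ q = 15/22.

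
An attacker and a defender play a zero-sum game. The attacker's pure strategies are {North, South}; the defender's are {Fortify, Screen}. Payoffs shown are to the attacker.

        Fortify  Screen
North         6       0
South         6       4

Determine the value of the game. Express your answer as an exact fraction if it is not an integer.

Row minima: North → 0, South → 4; maximin = 4.
Column maxima: Fortify → 6, Screen → 4; minimax = 4.
Since maximin = minimax = 4, there is a saddle point and the value is 4.

4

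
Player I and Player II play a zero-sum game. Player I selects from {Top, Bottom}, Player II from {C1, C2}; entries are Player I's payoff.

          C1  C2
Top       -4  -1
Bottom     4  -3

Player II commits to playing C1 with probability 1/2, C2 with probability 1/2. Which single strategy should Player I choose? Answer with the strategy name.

Bottom

Expected payoff of Top: (1/2)·(-4) + (1/2)·(-1) = -5/2.
Expected payoff of Bottom: (1/2)·4 + (1/2)·(-3) = 1/2.
The largest is 1/2, so Player I's best response is Bottom.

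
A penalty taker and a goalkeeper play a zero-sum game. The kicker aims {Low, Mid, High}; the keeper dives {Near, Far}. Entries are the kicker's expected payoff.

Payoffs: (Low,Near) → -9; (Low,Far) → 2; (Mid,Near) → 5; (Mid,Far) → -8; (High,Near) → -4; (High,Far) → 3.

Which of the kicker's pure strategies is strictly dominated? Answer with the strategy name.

High gives a strictly higher payoff than Low against every column: -4 > -9, 3 > 2.
So Low is strictly dominated and the kicker never plays it.

Low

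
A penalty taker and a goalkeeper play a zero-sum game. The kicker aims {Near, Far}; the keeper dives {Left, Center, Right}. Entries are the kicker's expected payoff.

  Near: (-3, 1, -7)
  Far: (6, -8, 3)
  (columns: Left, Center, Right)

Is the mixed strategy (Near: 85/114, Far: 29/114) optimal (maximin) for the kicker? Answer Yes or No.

Against Left this mix gives (85/114)·(-3) + (29/114)·6 = -27/38.
Against Center this mix gives (85/114)·1 + (29/114)·(-8) = -49/38.
Against Right this mix gives (85/114)·(-7) + (29/114)·3 = -254/57.
The keeper will play Right, holding the kicker to -254/57. Shifting weight toward the row that does better against Right would raise this floor (the equalizing mix achieves -53/19 against both Right and Center), so the proposed strategy is not optimal.

No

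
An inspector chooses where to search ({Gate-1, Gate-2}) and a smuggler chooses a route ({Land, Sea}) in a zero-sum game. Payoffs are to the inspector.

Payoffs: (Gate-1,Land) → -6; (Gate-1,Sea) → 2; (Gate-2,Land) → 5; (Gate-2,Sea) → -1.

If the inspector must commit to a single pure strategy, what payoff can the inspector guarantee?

-1

Row minima: Gate-1 → -6, Gate-2 → -1.
The best of these is -1.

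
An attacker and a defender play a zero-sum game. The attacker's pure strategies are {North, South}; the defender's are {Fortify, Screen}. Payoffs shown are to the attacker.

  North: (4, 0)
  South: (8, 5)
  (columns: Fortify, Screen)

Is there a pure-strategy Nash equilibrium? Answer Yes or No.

Yes

Row minima: North → 0, South → 5; maximin = 5.
Column maxima: Fortify → 8, Screen → 5; minimax = 5.
maximin = minimax = 5, so a saddle point exists.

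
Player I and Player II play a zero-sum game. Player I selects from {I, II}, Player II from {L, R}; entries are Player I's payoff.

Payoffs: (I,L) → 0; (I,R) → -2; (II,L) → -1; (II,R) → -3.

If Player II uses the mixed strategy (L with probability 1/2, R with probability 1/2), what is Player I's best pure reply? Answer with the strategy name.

Expected payoff of I: (1/2)·0 + (1/2)·(-2) = -1.
Expected payoff of II: (1/2)·(-1) + (1/2)·(-3) = -2.
The largest is -1, so Player I's best response is I.

I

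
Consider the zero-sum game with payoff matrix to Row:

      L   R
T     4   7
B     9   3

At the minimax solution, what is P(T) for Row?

Row minima: T → 4, B → 3; maximin = 4.
Column maxima: L → 9, R → 7; minimax = 7.
4 ≠ 7, so there is no saddle point; optimal play is mixed.
Let Row play T with probability p. Expected payoff against L: 4p + 9(1−p) = −5p + 9; against R: 7p + 3(1−p) = 4p + 3.
Setting these equal: −5p + 9 = 4p + 3 ⇒ −9p = -6 ⇒ p = 2/3, and the value is (-5)·(2/3) + 9 = 17/3.
For Column: with q = P(L), equating T's and B's payoffs gives −3q + 7 = 6q + 3 ⇒ q = 4/9.

2/3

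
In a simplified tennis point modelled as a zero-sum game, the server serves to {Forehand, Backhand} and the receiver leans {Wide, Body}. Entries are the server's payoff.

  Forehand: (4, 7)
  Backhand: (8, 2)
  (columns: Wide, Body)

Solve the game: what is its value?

Row minima: Forehand → 4, Backhand → 2; maximin = 4.
Column maxima: Wide → 8, Body → 7; minimax = 7.
4 ≠ 7, so there is no saddle point; optimal play is mixed.
Let the server play Forehand with probability p. Expected payoff against Wide: 4p + 8(1−p) = −4p + 8; against Body: 7p + 2(1−p) = 5p + 2.
Setting these equal: −4p + 8 = 5p + 2 ⇒ −9p = -6 ⇒ p = 2/3, and the value is (-4)·(2/3) + 8 = 16/3.
For the receiver: with q = P(Wide), equating Forehand's and Backhand's payoffs gives −3q + 7 = 6q + 2 ⇒ q = 5/9.

16/3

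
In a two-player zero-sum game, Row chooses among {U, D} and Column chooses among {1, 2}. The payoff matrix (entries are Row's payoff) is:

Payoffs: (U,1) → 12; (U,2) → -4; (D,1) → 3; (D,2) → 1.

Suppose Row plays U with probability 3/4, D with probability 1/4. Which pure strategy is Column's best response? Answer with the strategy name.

2

If Column plays 1, Row's expected payoff is (3/4)·12 + (1/4)·3 = 39/4.
If Column plays 2, Row's expected payoff is (3/4)·(-4) + (1/4)·1 = -11/4.
Column minimizes Row's payoff; the smallest is -11/4, so the best response is 2.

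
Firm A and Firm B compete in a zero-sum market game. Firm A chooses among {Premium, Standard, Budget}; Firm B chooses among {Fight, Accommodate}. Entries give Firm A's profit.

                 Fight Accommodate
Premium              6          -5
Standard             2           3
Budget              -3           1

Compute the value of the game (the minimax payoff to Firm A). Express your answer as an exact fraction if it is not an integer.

Row minima: Premium → -5, Standard → 2, Budget → -3; maximin = 2.
Column maxima: Fight → 6, Accommodate → 3; minimax = 3.
2 ≠ 3, so there is no saddle point; optimal play is mixed.
Budget is strictly dominated by Standard, so Firm A never plays it.
On the remaining 2×2 (Premium, Standard vs Fight, Accommodate):
Let Firm A play Premium with probability p. Expected payoff against Fight: 6p + 2(1−p) = 4p + 2; against Accommodate: (-5)p + 3(1−p) = −8p + 3.
Setting these equal: 4p + 2 = −8p + 3 ⇒ 12p = 1 ⇒ p = 1/12, and the value is (4)·(1/12) + 2 = 7/3.
For Firm B: with q = P(Fight), equating Premium's and Standard's payoffs gives 11q − 5 = −q + 3 ⇒ q = 2/3.

7/3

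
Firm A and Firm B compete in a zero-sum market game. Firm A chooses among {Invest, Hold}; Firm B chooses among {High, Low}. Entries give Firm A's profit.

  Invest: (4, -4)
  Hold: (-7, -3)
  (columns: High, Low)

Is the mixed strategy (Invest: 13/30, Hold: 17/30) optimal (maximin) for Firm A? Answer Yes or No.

Against High this mix gives (13/30)·4 + (17/30)·(-7) = -67/30.
Against Low this mix gives (13/30)·(-4) + (17/30)·(-3) = -103/30.
Firm B will play Low, holding Firm A to -103/30. Shifting weight toward the row that does better against Low would raise this floor (the equalizing mix achieves -10/3 against both Low and High), so the proposed strategy is not optimal.

No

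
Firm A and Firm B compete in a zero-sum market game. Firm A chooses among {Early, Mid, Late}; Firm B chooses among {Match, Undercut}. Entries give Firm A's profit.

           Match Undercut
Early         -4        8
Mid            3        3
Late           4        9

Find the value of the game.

Row minima: Early → -4, Mid → 3, Late → 4; maximin = 4.
Column maxima: Match → 4, Undercut → 9; minimax = 4.
Since maximin = minimax = 4, there is a saddle point and the value is 4.

4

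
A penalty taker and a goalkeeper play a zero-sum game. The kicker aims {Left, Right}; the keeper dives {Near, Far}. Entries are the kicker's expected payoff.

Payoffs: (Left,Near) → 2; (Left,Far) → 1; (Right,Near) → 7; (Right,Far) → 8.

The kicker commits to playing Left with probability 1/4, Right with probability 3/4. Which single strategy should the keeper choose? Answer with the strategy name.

If the keeper plays Near, the kicker's expected payoff is (1/4)·2 + (3/4)·7 = 23/4.
If the keeper plays Far, the kicker's expected payoff is (1/4)·1 + (3/4)·8 = 25/4.
The keeper minimizes the kicker's payoff; the smallest is 23/4, so the best response is Near.

Near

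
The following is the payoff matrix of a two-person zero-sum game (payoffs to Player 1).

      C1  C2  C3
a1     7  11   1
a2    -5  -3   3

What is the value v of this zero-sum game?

Row minima: a1 → 1, a2 → -5; maximin = 1.
Column maxima: C1 → 7, C2 → 11, C3 → 3; minimax = 3.
1 ≠ 3, so there is no saddle point; optimal play is mixed.
C2 is strictly dominated by C1 (it gives Player 1 strictly more in every row), so Player 2 never plays it.
On the remaining 2×2 (a1, a2 vs C1, C3):
Let Player 1 play a1 with probability p. Expected payoff against C1: 7p + (-5)(1−p) = 12p − 5; against C3: 1p + 3(1−p) = −2p + 3.
Setting these equal: 12p − 5 = −2p + 3 ⇒ 14p = 8 ⇒ p = 4/7, and the value is (12)·(4/7) − 5 = 13/7.
For Player 2: with q = P(C1), equating a1's and a2's payoffs gives 6q + 1 = −8q + 3 ⇒ q = 1/7.

13/7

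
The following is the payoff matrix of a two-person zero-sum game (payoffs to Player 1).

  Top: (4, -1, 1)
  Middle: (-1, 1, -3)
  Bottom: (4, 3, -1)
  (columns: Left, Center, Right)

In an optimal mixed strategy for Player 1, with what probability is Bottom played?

1/3

Row minima: Top → -1, Middle → -3, Bottom → -1; maximin = -1.
Column maxima: Left → 4, Center → 3, Right → 1; minimax = 1.
-1 ≠ 1, so there is no saddle point; optimal play is mixed.
Middle is strictly dominated by Bottom, so Player 1 never plays it.
With Middle eliminated, Left is strictly dominated by Center (it gives Player 1 strictly more in every remaining row), so Player 2 never plays it.
On the remaining 2×2 (Top, Bottom vs Center, Right):
Let Player 1 play Top with probability p. Expected payoff against Center: (-1)p + 3(1−p) = −4p + 3; against Right: 1p + (-1)(1−p) = 2p − 1.
Setting these equal: −4p + 3 = 2p − 1 ⇒ −6p = -4 ⇒ p = 2/3, and the value is (-4)·(2/3) + 3 = 1/3.
For Player 2: with q = P(Center), equating Top's and Bottom's payoffs gives −2q + 1 = 4q − 1 ⇒ q = 1/3.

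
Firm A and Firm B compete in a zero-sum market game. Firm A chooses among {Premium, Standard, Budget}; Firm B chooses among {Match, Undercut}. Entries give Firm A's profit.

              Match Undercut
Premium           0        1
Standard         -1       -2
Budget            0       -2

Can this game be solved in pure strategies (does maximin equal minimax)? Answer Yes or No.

Yes

Row minima: Premium → 0, Standard → -2, Budget → -2; maximin = 0.
Column maxima: Match → 0, Undercut → 1; minimax = 0.
maximin = minimax = 0, so a saddle point exists.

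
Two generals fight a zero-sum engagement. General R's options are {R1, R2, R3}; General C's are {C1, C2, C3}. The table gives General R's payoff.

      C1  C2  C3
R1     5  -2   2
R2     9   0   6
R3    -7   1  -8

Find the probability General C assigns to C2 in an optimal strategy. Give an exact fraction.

14/15

Row minima: R1 → -2, R2 → 0, R3 → -8; maximin = 0.
Column maxima: C1 → 9, C2 → 1, C3 → 6; minimax = 1.
0 ≠ 1, so there is no saddle point; optimal play is mixed.
R1 is strictly dominated by R2, so General R never plays it.
C1 is strictly dominated by C3 (it gives General R strictly more in every row), so General C never plays it.
On the remaining 2×2 (R2, R3 vs C2, C3):
Let General R play R2 with probability p. Expected payoff against C2: 0p + 1(1−p) = −p + 1; against C3: 6p + (-8)(1−p) = 14p − 8.
Setting these equal: −p + 1 = 14p − 8 ⇒ −15p = -9 ⇒ p = 3/5, and the value is (-1)·(3/5) + 1 = 2/5.
For General C: with q = P(C2), equating R2's and R3's payoffs gives −6q + 6 = 9q − 8 ⇒ q = 14/15.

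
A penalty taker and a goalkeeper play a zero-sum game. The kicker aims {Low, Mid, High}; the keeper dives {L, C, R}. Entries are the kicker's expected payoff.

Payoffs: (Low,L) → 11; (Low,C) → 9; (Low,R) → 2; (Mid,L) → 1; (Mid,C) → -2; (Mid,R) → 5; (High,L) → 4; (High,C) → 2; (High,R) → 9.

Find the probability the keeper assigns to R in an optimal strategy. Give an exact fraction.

Row minima: Low → 2, Mid → -2, High → 2; maximin = 2.
Column maxima: L → 11, C → 9, R → 9; minimax = 9.
2 ≠ 9, so there is no saddle point; optimal play is mixed.
Mid is strictly dominated by High, so the kicker never plays it.
L is strictly dominated by C (it gives the kicker strictly more in every row), so the keeper never plays it.
On the remaining 2×2 (Low, High vs C, R):
Let the kicker play Low with probability p. Expected payoff against C: 9p + 2(1−p) = 7p + 2; against R: 2p + 9(1−p) = −7p + 9.
Setting these equal: 7p + 2 = −7p + 9 ⇒ 14p = 7 ⇒ p = 1/2, and the value is (7)·(1/2) + 2 = 11/2.
For the keeper: with q = P(C), equating Low's and High's payoffs gives 7q + 2 = −7q + 9 ⇒ q = 1/2.

1/2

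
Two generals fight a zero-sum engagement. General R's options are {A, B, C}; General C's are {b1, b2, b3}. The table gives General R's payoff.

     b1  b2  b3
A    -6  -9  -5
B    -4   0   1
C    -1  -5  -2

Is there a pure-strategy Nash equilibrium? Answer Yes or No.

No

Row minima: A → -9, B → -4, C → -5; maximin = -4.
Column maxima: b1 → -1, b2 → 0, b3 → 1; minimax = -1.
-4 ≠ -1, so no pure-strategy equilibrium exists.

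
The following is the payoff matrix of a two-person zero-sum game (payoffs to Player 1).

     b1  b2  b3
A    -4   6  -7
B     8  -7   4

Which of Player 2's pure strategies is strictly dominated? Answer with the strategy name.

b1

b3 holds Player 1's payoff strictly below b1 in every row: -7 < -4, 4 < 8.
So b1 is strictly dominated for Player 2.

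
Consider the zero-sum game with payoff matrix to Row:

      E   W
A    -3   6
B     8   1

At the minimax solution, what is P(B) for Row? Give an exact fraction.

9/16

Row minima: A → -3, B → 1; maximin = 1.
Column maxima: E → 8, W → 6; minimax = 6.
1 ≠ 6, so there is no saddle point; optimal play is mixed.
Let Row play A with probability p. Expected payoff against E: (-3)p + 8(1−p) = −11p + 8; against W: 6p + 1(1−p) = 5p + 1.
Setting these equal: −11p + 8 = 5p + 1 ⇒ −16p = -7 ⇒ p = 7/16, and the value is (-11)·(7/16) + 8 = 51/16.
For Column: with q = P(E), equating A's and B's payoffs gives −9q + 6 = 7q + 1 ⇒ q = 5/16.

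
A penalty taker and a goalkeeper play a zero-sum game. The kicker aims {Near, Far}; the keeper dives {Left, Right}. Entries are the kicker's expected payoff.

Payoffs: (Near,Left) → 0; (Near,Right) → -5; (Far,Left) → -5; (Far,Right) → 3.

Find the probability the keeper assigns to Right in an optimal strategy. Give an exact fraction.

Row minima: Near → -5, Far → -5; maximin = -5.
Column maxima: Left → 0, Right → 3; minimax = 0.
-5 ≠ 0, so there is no saddle point; optimal play is mixed.
Let the kicker play Near with probability p. Expected payoff against Left: 0p + (-5)(1−p) = 5p − 5; against Right: (-5)p + 3(1−p) = −8p + 3.
Setting these equal: 5p − 5 = −8p + 3 ⇒ 13p = 8 ⇒ p = 8/13, and the value is (5)·(8/13) − 5 = -25/13.
For the keeper: with q = P(Left), equating Near's and Far's payoffs gives 5q − 5 = −8q + 3 ⇒ q = 8/13.

5/13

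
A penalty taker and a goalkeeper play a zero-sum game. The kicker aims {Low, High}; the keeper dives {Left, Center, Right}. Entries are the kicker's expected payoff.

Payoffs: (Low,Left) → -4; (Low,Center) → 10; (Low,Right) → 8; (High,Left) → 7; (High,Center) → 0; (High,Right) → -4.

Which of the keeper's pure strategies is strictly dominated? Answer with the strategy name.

Center

Right holds the kicker's payoff strictly below Center in every row: 8 < 10, -4 < 0.
So Center is strictly dominated for the keeper.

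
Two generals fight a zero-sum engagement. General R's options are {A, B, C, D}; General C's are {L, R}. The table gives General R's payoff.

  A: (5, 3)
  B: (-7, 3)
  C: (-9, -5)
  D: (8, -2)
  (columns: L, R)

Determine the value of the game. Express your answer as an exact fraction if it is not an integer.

Row minima: A → 3, B → -7, C → -9, D → -2; maximin = 3.
Column maxima: L → 8, R → 3; minimax = 3.
Since maximin = minimax = 3, there is a saddle point and the value is 3.

3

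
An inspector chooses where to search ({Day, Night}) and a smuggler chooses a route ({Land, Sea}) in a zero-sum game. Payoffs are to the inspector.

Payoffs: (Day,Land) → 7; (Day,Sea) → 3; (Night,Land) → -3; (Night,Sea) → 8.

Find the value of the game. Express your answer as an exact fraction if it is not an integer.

Row minima: Day → 3, Night → -3; maximin = 3.
Column maxima: Land → 7, Sea → 8; minimax = 7.
3 ≠ 7, so there is no saddle point; optimal play is mixed.
Let the inspector play Day with probability p. Expected payoff against Land: 7p + (-3)(1−p) = 10p − 3; against Sea: 3p + 8(1−p) = −5p + 8.
Setting these equal: 10p − 3 = −5p + 8 ⇒ 15p = 11 ⇒ p = 11/15, and the value is (10)·(11/15) − 3 = 13/3.
For the smuggler: with q = P(Land), equating Day's and Night's payoffs gives 4q + 3 = −11q + 8 ⇒ q = 1/3.

13/3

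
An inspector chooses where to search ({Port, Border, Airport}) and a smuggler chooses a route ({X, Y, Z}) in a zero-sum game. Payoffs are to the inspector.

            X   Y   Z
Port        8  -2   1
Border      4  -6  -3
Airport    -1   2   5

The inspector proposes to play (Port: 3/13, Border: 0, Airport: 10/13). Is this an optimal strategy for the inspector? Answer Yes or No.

Yes

Against X this mix gives (3/13)·8 + (10/13)·(-1) = 14/13.
Against Y this mix gives (3/13)·(-2) + (10/13)·2 = 14/13.
Against Z this mix gives (3/13)·1 + (10/13)·5 = 53/13.
All of the smuggler's active replies (X, Y) yield 14/13, and no column does worse for the inspector. The mix makes the smuggler indifferent and guarantees 14/13, so it is optimal.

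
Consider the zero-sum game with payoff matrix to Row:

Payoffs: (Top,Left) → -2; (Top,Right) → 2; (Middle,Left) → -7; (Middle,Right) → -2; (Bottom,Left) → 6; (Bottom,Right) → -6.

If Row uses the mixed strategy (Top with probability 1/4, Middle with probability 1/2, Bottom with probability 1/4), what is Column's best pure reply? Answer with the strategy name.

Left

If Column plays Left, Row's expected payoff is (1/4)·(-2) + (1/2)·(-7) + (1/4)·6 = -5/2.
If Column plays Right, Row's expected payoff is (1/4)·2 + (1/2)·(-2) + (1/4)·(-6) = -2.
Column minimizes Row's payoff; the smallest is -5/2, so the best response is Left.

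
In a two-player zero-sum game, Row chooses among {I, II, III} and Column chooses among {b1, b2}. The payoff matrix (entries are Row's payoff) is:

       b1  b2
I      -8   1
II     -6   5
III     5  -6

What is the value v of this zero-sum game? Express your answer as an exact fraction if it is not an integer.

-1/2

Row minima: I → -8, II → -6, III → -6; maximin = -6.
Column maxima: b1 → 5, b2 → 5; minimax = 5.
-6 ≠ 5, so there is no saddle point; optimal play is mixed.
I is strictly dominated by II, so Row never plays it.
On the remaining 2×2 (II, III vs b1, b2):
Let Row play II with probability p. Expected payoff against b1: (-6)p + 5(1−p) = −11p + 5; against b2: 5p + (-6)(1−p) = 11p − 6.
Setting these equal: −11p + 5 = 11p − 6 ⇒ −22p = -11 ⇒ p = 1/2, and the value is (-11)·(1/2) + 5 = -1/2.
For Column: with q = P(b1), equating II's and III's payoffs gives −11q + 5 = 11q − 6 ⇒ q = 1/2.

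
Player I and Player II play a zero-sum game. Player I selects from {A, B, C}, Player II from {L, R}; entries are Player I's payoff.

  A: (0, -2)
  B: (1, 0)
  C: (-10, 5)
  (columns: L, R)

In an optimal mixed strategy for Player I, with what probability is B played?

15/16

Row minima: A → -2, B → 0, C → -10; maximin = 0.
Column maxima: L → 1, R → 5; minimax = 1.
0 ≠ 1, so there is no saddle point; optimal play is mixed.
A is strictly dominated by B, so Player I never plays it.
On the remaining 2×2 (B, C vs L, R):
Let Player I play B with probability p. Expected payoff against L: 1p + (-10)(1−p) = 11p − 10; against R: 0p + 5(1−p) = −5p + 5.
Setting these equal: 11p − 10 = −5p + 5 ⇒ 16p = 15 ⇒ p = 15/16, and the value is (11)·(15/16) − 10 = 5/16.
For Player II: with q = P(L), equating B's and C's payoffs gives q = −15q + 5 ⇒ q = 5/16.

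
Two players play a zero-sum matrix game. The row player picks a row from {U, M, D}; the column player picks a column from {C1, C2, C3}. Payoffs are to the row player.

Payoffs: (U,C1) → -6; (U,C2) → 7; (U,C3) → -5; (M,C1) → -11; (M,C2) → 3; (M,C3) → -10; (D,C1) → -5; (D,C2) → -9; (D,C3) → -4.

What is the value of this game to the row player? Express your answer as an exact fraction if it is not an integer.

Row minima: U → -6, M → -11, D → -9; maximin = -6.
Column maxima: C1 → -5, C2 → 7, C3 → -4; minimax = -5.
-6 ≠ -5, so there is no saddle point; optimal play is mixed.
M is strictly dominated by U, so the row player never plays it.
C3 is strictly dominated by C1 (it gives the row player strictly more in every row), so the column player never plays it.
On the remaining 2×2 (U, D vs C1, C2):
Let the row player play U with probability p. Expected payoff against C1: (-6)p + (-5)(1−p) = −p − 5; against C2: 7p + (-9)(1−p) = 16p − 9.
Setting these equal: −p − 5 = 16p − 9 ⇒ −17p = -4 ⇒ p = 4/17, and the value is (-1)·(4/17) − 5 = -89/17.
For the column player: with q = P(C1), equating U's and D's payoffs gives −13q + 7 = 4q − 9 ⇒ q = 16/17.

-89/17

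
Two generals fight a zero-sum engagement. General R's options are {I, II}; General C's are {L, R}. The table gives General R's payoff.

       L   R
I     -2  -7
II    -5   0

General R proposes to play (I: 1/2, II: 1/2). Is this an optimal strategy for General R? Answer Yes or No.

Yes

Against L this mix gives (1/2)·(-2) + (1/2)·(-5) = -7/2.
Against R this mix gives (1/2)·(-7) + (1/2)·0 = -7/2.
All of General C's active replies (L, R) yield -7/2, and no column does worse for General R. The mix makes General C indifferent and guarantees -7/2, so it is optimal.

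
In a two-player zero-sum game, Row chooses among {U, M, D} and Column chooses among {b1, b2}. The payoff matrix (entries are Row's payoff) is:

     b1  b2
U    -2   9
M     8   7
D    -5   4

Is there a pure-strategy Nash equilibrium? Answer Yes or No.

Row minima: U → -2, M → 7, D → -5; maximin = 7.
Column maxima: b1 → 8, b2 → 9; minimax = 8.
7 ≠ 8, so no pure-strategy equilibrium exists.

No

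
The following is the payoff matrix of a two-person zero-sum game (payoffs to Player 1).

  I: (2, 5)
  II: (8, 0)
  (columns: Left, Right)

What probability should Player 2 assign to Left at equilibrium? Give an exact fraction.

5/11

Row minima: I → 2, II → 0; maximin = 2.
Column maxima: Left → 8, Right → 5; minimax = 5.
2 ≠ 5, so there is no saddle point; optimal play is mixed.
Let Player 1 play I with probability p. Expected payoff against Left: 2p + 8(1−p) = −6p + 8; against Right: 5p + 0(1−p) = 5p.
Setting these equal: −6p + 8 = 5p ⇒ −11p = -8 ⇒ p = 8/11, and the value is (-6)·(8/11) + 8 = 40/11.
For Player 2: with q = P(Left), equating I's and II's payoffs gives −3q + 5 = 8q ⇒ q = 5/11.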